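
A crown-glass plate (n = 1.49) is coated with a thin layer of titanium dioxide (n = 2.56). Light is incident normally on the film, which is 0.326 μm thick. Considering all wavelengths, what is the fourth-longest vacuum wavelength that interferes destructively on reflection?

At the upper boundary (n = 1.0 to n = 2.56) the reflected ray undergoes a half-wave phase shift.
At the lower boundary (n = 2.56 to n = 1.49) the reflected ray undergoes no phase shift.
The two reflections differ by half a wavelength.
For weak reflection here: 2 n t = m λ.
λ = 2 n t / m. The fourth-longest wavelength is m = 4: λ = 2 × 2.56 × 326 / 4.00 = 417 nm.

417 nm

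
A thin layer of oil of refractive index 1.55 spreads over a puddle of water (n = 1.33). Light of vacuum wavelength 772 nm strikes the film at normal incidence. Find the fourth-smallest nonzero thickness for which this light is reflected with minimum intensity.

Ray reflecting at the top interface goes from n = 1.0 toward n = 1.55: a half-wave phase shift.
At the lower boundary (n = 1.55 to n = 1.33) the reflected ray undergoes no phase shift.
The two reflections differ by half a wavelength.
With one net inversion, destructive interference in reflection requires 2 n t = m λ.
The fourth-smallest nonzero thickness corresponds to m = 4: t = m λ / (2 n) = 4.00 × 772 / (2 × 1.55) = 996 nm.

996 nm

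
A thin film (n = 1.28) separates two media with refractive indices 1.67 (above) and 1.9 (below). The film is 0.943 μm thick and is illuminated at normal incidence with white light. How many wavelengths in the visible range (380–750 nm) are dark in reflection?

Ray reflecting at the top interface goes from n = 1.67 toward n = 1.28: no phase shift.
At the lower boundary (n = 1.28 to n = 1.9) the reflected ray undergoes a half-wave phase shift.
Exactly one π shift → a net half-wave offset.
For weak reflection here: 2 n t = m λ.
λ = 2 n t / m = 2414 / m nm.
m=3: 805 nm (IR); m=4: 604 nm (visible); m=5: 483 nm (visible); m=6: 402 nm (visible); m=7: 345 nm (UV).

3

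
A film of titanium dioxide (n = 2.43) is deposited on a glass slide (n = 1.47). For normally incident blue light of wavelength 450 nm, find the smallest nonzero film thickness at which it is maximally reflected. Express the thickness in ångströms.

463 Å

Ray reflecting at the top interface goes from n = 1.0 toward n = 2.43: a half-wave phase shift.
Bottom surface (2.43 → 1.47): reflection off a lower-index medium gives no phase shift.
Net: one phase inversion between the two reflected rays.
So the condition for constructive reflection is 2 n t = (m + ½) λ.
Minimum at m = 0: t = λ / (4 n) = 450 / (4 × 2.43) = 46.3 nm.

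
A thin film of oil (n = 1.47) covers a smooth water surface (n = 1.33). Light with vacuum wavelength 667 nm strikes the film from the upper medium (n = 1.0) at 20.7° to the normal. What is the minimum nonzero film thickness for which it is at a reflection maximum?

At the upper boundary (n = 1.0 to n = 1.47) the reflected ray undergoes a half-wave phase shift.
Ray reflecting at the bottom interface goes from n = 1.47 toward n = 1.33: no phase shift.
Net: one phase inversion between the two reflected rays.
So the condition for constructive reflection is 2 n t cos θ_r = (m + ½) λ.
Snell's law: 1.0 sin 20.7° = 1.47 sin θ_r → sin θ_r = 0.240, cos θ_r = 0.971.
Minimum at m = 0: t = λ / (4 n cos θ_r) = 667 / (4 × 1.47 × 0.971) = 117 nm.

117 nm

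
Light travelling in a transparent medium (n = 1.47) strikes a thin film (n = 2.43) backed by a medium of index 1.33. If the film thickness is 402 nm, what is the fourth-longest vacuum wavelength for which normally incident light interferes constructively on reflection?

558 nm

Ray reflecting at the top interface goes from n = 1.47 toward n = 2.43: a half-wave phase shift.
Ray reflecting at the bottom interface goes from n = 2.43 toward n = 1.33: no phase shift.
Exactly one π shift → a net half-wave offset.
So the condition for constructive reflection is 2 n t = (m + ½) λ.
λ = 2 n t / (m + ½). The fourth-longest wavelength is m = 3: λ = 2 × 2.43 × 402 / 3.50 = 558 nm.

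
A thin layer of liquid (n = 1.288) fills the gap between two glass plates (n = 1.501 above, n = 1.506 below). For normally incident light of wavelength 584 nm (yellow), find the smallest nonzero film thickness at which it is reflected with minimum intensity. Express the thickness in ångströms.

Top surface (1.501 → 1.288): reflection off a lower-index medium gives no phase shift.
Bottom surface (1.288 → 1.506): reflection off a higher-index medium gives a half-wave phase shift.
The two reflections differ by half a wavelength.
So the condition for destructive reflection is 2 n t = m λ.
Minimum nonzero at m = 1: t = λ / (2 n) = 584 / (2 × 1.288) = 227 nm.

2267 Å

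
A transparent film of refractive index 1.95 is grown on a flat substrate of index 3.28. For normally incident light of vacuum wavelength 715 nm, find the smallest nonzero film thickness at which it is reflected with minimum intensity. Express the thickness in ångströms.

Ray reflecting at the top interface goes from n = 1.0 toward n = 1.95: a half-wave phase shift.
Ray reflecting at the bottom interface goes from n = 1.95 toward n = 3.28: a half-wave phase shift.
Net: no relative phase inversion (both shifts match).
For dark reflection here: 2 n t = (m + ½) λ.
Minimum at m = 0: t = λ / (4 n) = 715 / (4 × 1.95) = 91.7 nm.

917 Å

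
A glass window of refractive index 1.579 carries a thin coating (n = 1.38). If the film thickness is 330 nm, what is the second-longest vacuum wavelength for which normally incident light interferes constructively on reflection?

455 nm

At the upper boundary (n = 1.0 to n = 1.38) the reflected ray undergoes a half-wave phase shift.
Bottom surface (1.38 → 1.579): reflection off a higher-index medium gives a half-wave phase shift.
Zero or two π shifts → no net half-wave offset.
For strong reflection here: 2 n t = m λ.
λ = 2 n t / m. The second-longest wavelength is m = 2: λ = 2 × 1.38 × 330 / 2.00 = 455 nm.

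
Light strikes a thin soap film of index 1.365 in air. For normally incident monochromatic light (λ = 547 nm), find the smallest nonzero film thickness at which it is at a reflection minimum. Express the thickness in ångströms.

Top surface (1.0 → 1.365): reflection off a higher-index medium gives a half-wave phase shift.
Ray reflecting at the bottom interface goes from n = 1.365 toward n = 1.0: no phase shift.
Net: one phase inversion between the two reflected rays.
With one net inversion, destructive interference in reflection requires 2 n t = m λ.
Minimum nonzero at m = 1: t = λ / (2 n) = 547 / (2 × 1.365) = 200 nm.

2004 Å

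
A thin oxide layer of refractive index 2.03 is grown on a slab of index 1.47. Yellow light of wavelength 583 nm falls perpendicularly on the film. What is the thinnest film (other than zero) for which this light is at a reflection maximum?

71.8 nm

At the upper boundary (n = 1.0 to n = 2.03) the reflected ray undergoes a half-wave phase shift.
At the lower boundary (n = 2.03 to n = 1.47) the reflected ray undergoes no phase shift.
Net: one phase inversion between the two reflected rays.
For strong reflection here: 2 n t = (m + ½) λ.
Minimum at m = 0: t = λ / (4 n) = 583 / (4 × 2.03) = 71.8 nm.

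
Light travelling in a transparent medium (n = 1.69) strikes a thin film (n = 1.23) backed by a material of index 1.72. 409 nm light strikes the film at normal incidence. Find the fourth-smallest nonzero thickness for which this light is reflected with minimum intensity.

665 nm

Top surface (1.69 → 1.23): reflection off a lower-index medium gives no phase shift.
Ray reflecting at the bottom interface goes from n = 1.23 toward n = 1.72: a half-wave phase shift.
Net: one phase inversion between the two reflected rays.
With one net inversion, destructive interference in reflection requires 2 n t = m λ.
The fourth-smallest nonzero thickness corresponds to m = 4: t = m λ / (2 n) = 4.00 × 409 / (2 × 1.23) = 665 nm.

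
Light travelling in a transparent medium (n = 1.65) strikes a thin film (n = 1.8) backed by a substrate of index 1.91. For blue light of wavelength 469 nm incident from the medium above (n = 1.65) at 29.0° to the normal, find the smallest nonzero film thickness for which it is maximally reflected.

Ray reflecting at the top interface goes from n = 1.65 toward n = 1.8: a half-wave phase shift.
Ray reflecting at the bottom interface goes from n = 1.8 toward n = 1.91: a half-wave phase shift.
Net: no relative phase inversion (both shifts match).
For maximum reflection here: 2 n t cos θ_r = m λ.
Snell's law: 1.65 sin 29.0° = 1.8 sin θ_r → sin θ_r = 0.444, cos θ_r = 0.896.
Minimum nonzero at m = 1: t = λ / (2 n cos θ_r) = 469 / (2 × 1.8 × 0.896) = 145 nm.

145 nm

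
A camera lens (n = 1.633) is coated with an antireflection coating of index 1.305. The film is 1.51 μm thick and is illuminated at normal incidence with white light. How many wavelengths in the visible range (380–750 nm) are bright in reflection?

At the upper boundary (n = 1.0 to n = 1.305) the reflected ray undergoes a half-wave phase shift.
Bottom surface (1.305 → 1.633): reflection off a higher-index medium gives a half-wave phase shift.
Net: no relative phase inversion (both shifts match).
For bright reflection here: 2 n t = m λ.
λ = 2 n t / m = 3941 / m nm.
m=5: 788 nm (IR); m=6: 657 nm (visible); m=7: 563 nm (visible); m=8: 493 nm (visible); m=9: 438 nm (visible); m=10: 394 nm (visible); m=11: 358 nm (UV).

5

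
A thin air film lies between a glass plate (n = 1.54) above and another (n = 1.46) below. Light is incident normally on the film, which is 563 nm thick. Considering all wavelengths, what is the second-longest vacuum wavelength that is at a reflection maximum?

Top surface (1.54 → 1.0): reflection off a lower-index medium gives no phase shift.
Ray reflecting at the bottom interface goes from n = 1.0 toward n = 1.46: a half-wave phase shift.
Net: one phase inversion between the two reflected rays.
For bright reflection here: 2 n t = (m + ½) λ.
λ = 2 n t / (m + ½). The second-longest wavelength is m = 1: λ = 2 × 1.0 × 563 / 1.50 = 751 nm.

751 nm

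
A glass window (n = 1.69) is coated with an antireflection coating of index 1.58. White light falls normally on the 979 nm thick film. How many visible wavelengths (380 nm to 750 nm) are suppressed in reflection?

4

Top surface (1.0 → 1.58): reflection off a higher-index medium gives a half-wave phase shift.
At the lower boundary (n = 1.58 to n = 1.69) the reflected ray undergoes a half-wave phase shift.
Net: no relative phase inversion (both shifts match).
So the condition for destructive reflection is 2 n t = (m + ½) λ.
λ = 2 n t / (m + ½) = 3094 / (m + ½) nm.
m=3: 884 nm (IR); m=4: 687 nm (visible); m=5: 562 nm (visible); m=6: 476 nm (visible); m=7: 412 nm (visible); m=8: 364 nm (UV).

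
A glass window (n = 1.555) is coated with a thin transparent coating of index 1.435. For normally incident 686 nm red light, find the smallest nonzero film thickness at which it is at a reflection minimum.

Top surface (1.0 → 1.435): reflection off a higher-index medium gives a half-wave phase shift.
Bottom surface (1.435 → 1.555): reflection off a higher-index medium gives a half-wave phase shift.
Zero or two π shifts → no net half-wave offset.
With no net inversion, destructive interference in reflection requires 2 n t = (m + ½) λ.
Minimum at m = 0: t = λ / (4 n) = 686 / (4 × 1.435) = 120 nm.

120 nm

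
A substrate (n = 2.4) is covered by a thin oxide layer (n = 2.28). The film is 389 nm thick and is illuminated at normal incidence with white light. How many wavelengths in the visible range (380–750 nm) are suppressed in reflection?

3

Top surface (1.0 → 2.28): reflection off a higher-index medium gives a half-wave phase shift.
At the lower boundary (n = 2.28 to n = 2.4) the reflected ray undergoes a half-wave phase shift.
Zero or two π shifts → no net half-wave offset.
So the condition for destructive reflection is 2 n t = (m + ½) λ.
λ = 2 n t / (m + ½) = 1774 / (m + ½) nm.
m=1: 1183 nm (IR); m=2: 710 nm (visible); m=3: 507 nm (visible); m=4: 394 nm (visible); m=5: 323 nm (UV).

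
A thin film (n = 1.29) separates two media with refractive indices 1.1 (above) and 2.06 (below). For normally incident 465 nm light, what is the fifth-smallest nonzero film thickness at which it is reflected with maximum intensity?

901 nm

Top surface (1.1 → 1.29): reflection off a higher-index medium gives a half-wave phase shift.
At the lower boundary (n = 1.29 to n = 2.06) the reflected ray undergoes a half-wave phase shift.
Zero or two π shifts → no net half-wave offset.
So the condition for constructive reflection is 2 n t = m λ.
The fifth-smallest nonzero thickness corresponds to m = 5: t = m λ / (2 n) = 5.00 × 465 / (2 × 1.29) = 901 nm.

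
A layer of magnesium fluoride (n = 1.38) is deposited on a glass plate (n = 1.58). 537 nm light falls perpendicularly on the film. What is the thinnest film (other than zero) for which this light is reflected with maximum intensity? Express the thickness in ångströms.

At the upper boundary (n = 1.0 to n = 1.38) the reflected ray undergoes a half-wave phase shift.
At the lower boundary (n = 1.38 to n = 1.58) the reflected ray undergoes a half-wave phase shift.
Zero or two π shifts → no net half-wave offset.
For bright reflection here: 2 n t = m λ.
Minimum nonzero at m = 1: t = λ / (2 n) = 537 / (2 × 1.38) = 195 nm.

1946 Å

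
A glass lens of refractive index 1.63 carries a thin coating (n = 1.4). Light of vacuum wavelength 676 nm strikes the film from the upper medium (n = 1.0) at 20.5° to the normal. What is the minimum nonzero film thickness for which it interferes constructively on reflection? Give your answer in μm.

0.249 μm

Top surface (1.0 → 1.4): reflection off a higher-index medium gives a half-wave phase shift.
Bottom surface (1.4 → 1.63): reflection off a higher-index medium gives a half-wave phase shift.
Zero or two π shifts → no net half-wave offset.
With no net inversion, constructive interference in reflection requires 2 n t cos θ_r = m λ.
Snell's law: 1.0 sin 20.5° = 1.4 sin θ_r → sin θ_r = 0.250, cos θ_r = 0.968.
Minimum nonzero at m = 1: t = λ / (2 n cos θ_r) = 676 / (2 × 1.4 × 0.968) = 249 nm.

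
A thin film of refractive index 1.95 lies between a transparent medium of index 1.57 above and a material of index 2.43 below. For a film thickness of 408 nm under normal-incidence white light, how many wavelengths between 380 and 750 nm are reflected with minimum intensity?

At the upper boundary (n = 1.57 to n = 1.95) the reflected ray undergoes a half-wave phase shift.
Bottom surface (1.95 → 2.43): reflection off a higher-index medium gives a half-wave phase shift.
Net: no relative phase inversion (both shifts match).
So the condition for destructive reflection is 2 n t = (m + ½) λ.
λ = 2 n t / (m + ½) = 1591 / (m + ½) nm.
m=1: 1061 nm (IR); m=2: 636 nm (visible); m=3: 455 nm (visible); m=4: 354 nm (UV).

2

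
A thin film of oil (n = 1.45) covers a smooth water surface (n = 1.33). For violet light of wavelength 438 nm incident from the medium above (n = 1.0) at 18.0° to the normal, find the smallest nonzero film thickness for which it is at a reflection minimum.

155 nm

Top surface (1.0 → 1.45): reflection off a higher-index medium gives a half-wave phase shift.
Ray reflecting at the bottom interface goes from n = 1.45 toward n = 1.33: no phase shift.
The two reflections differ by half a wavelength.
With one net inversion, destructive interference in reflection requires 2 n t cos θ_r = m λ.
Snell's law: 1.0 sin 18.0° = 1.45 sin θ_r → sin θ_r = 0.213, cos θ_r = 0.977.
Minimum nonzero at m = 1: t = λ / (2 n cos θ_r) = 438 / (2 × 1.45 × 0.977) = 155 nm.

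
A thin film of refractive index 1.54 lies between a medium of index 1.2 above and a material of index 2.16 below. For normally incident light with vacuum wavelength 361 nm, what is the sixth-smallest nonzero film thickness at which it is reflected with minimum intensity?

At the upper boundary (n = 1.2 to n = 1.54) the reflected ray undergoes a half-wave phase shift.
Bottom surface (1.54 → 2.16): reflection off a higher-index medium gives a half-wave phase shift.
Zero or two π shifts → no net half-wave offset.
For minimum reflection here: 2 n t = (m + ½) λ.
The sixth-smallest nonzero thickness corresponds to m = 5: t = (m + ½) λ / (2 n) = 5.50 × 361 / (2 × 1.54) = 645 nm.

645 nm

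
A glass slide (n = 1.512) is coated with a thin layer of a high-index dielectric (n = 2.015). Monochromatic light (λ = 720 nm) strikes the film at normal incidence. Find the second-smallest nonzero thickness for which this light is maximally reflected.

Ray reflecting at the top interface goes from n = 1.0 toward n = 2.015: a half-wave phase shift.
Ray reflecting at the bottom interface goes from n = 2.015 toward n = 1.512: no phase shift.
Net: one phase inversion between the two reflected rays.
So the condition for constructive reflection is 2 n t = (m + ½) λ.
The second-smallest nonzero thickness corresponds to m = 1: t = (m + ½) λ / (2 n) = 1.50 × 720 / (2 × 2.015) = 268 nm.

268 nm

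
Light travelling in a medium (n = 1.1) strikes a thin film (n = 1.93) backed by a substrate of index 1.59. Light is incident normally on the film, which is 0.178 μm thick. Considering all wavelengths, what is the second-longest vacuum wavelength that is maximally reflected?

458 nm

Ray reflecting at the top interface goes from n = 1.1 toward n = 1.93: a half-wave phase shift.
Bottom surface (1.93 → 1.59): reflection off a lower-index medium gives no phase shift.
Exactly one π shift → a net half-wave offset.
So the condition for constructive reflection is 2 n t = (m + ½) λ.
λ = 2 n t / (m + ½). The second-longest wavelength is m = 1: λ = 2 × 1.93 × 178 / 1.50 = 458 nm.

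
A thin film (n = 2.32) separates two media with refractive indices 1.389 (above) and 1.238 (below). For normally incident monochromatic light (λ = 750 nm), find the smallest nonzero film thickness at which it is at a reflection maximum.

At the upper boundary (n = 1.389 to n = 2.32) the reflected ray undergoes a half-wave phase shift.
Bottom surface (2.32 → 1.238): reflection off a lower-index medium gives no phase shift.
Exactly one π shift → a net half-wave offset.
With one net inversion, constructive interference in reflection requires 2 n t = (m + ½) λ.
Minimum at m = 0: t = λ / (4 n) = 750 / (4 × 2.32) = 80.8 nm.

80.8 nm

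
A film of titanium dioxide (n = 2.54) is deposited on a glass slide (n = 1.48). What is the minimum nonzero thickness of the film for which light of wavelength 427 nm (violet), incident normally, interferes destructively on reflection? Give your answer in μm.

Ray reflecting at the top interface goes from n = 1.0 toward n = 2.54: a half-wave phase shift.
Ray reflecting at the bottom interface goes from n = 2.54 toward n = 1.48: no phase shift.
Exactly one π shift → a net half-wave offset.
So the condition for destructive reflection is 2 n t = m λ.
Minimum nonzero at m = 1: t = λ / (2 n) = 427 / (2 × 2.54) = 84.1 nm.

0.0841 μm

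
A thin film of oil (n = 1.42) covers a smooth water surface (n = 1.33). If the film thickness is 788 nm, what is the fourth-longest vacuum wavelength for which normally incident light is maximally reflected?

At the upper boundary (n = 1.0 to n = 1.42) the reflected ray undergoes a half-wave phase shift.
Bottom surface (1.42 → 1.33): reflection off a lower-index medium gives no phase shift.
Exactly one π shift → a net half-wave offset.
For strong reflection here: 2 n t = (m + ½) λ.
λ = 2 n t / (m + ½). The fourth-longest wavelength is m = 3: λ = 2 × 1.42 × 788 / 3.50 = 639 nm.

639 nm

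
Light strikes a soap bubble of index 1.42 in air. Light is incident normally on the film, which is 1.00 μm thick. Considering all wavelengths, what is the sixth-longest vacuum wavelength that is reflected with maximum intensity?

516 nm

Ray reflecting at the top interface goes from n = 1.0 toward n = 1.42: a half-wave phase shift.
At the lower boundary (n = 1.42 to n = 1.0) the reflected ray undergoes no phase shift.
Net: one phase inversion between the two reflected rays.
So the condition for constructive reflection is 2 n t = (m + ½) λ.
λ = 2 n t / (m + ½). The sixth-longest wavelength is m = 5: λ = 2 × 1.42 × 1000 / 5.50 = 516 nm.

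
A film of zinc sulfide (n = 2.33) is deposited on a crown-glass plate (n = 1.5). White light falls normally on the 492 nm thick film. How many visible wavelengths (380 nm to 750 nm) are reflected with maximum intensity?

Ray reflecting at the top interface goes from n = 1.0 toward n = 2.33: a half-wave phase shift.
At the lower boundary (n = 2.33 to n = 1.5) the reflected ray undergoes no phase shift.
Net: one phase inversion between the two reflected rays.
With one net inversion, constructive interference in reflection requires 2 n t = (m + ½) λ.
λ = 2 n t / (m + ½) = 2293 / (m + ½) nm.
m=2: 917 nm (IR); m=3: 655 nm (visible); m=4: 509 nm (visible); m=5: 417 nm (visible); m=6: 353 nm (UV).

3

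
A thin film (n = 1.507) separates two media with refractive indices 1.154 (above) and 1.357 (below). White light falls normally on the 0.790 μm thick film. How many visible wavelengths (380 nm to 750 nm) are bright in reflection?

3

Ray reflecting at the top interface goes from n = 1.154 toward n = 1.507: a half-wave phase shift.
Bottom surface (1.507 → 1.357): reflection off a lower-index medium gives no phase shift.
Exactly one π shift → a net half-wave offset.
With one net inversion, constructive interference in reflection requires 2 n t = (m + ½) λ.
λ = 2 n t / (m + ½) = 2381 / (m + ½) nm.
m=2: 952 nm (IR); m=3: 680 nm (visible); m=4: 529 nm (visible); m=5: 433 nm (visible); m=6: 366 nm (UV).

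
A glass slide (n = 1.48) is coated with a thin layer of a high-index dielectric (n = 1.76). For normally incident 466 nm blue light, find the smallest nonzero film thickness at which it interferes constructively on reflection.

66.2 nm

Top surface (1.0 → 1.76): reflection off a higher-index medium gives a half-wave phase shift.
Ray reflecting at the bottom interface goes from n = 1.76 toward n = 1.48: no phase shift.
The two reflections differ by half a wavelength.
With one net inversion, constructive interference in reflection requires 2 n t = (m + ½) λ.
Minimum at m = 0: t = λ / (4 n) = 466 / (4 × 1.76) = 66.2 nm.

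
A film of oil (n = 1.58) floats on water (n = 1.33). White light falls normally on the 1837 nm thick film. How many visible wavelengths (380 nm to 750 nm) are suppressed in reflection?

Top surface (1.0 → 1.58): reflection off a higher-index medium gives a half-wave phase shift.
Ray reflecting at the bottom interface goes from n = 1.58 toward n = 1.33: no phase shift.
The two reflections differ by half a wavelength.
So the condition for destructive reflection is 2 n t = m λ.
λ = 2 n t / m = 5805 / m nm.
m=7: 829 nm (IR); m=8: 726 nm (visible); m=9: 645 nm (visible); m=10: 580 nm (visible); m=11: 528 nm (visible); m=12: 484 nm (visible); m=13: 447 nm (visible); m=14: 415 nm (visible); m=15: 387 nm (visible); m=16: 363 nm (UV).

8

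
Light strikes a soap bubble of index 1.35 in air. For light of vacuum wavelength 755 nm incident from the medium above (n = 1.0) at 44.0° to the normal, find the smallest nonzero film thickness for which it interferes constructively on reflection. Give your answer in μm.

Top surface (1.0 → 1.35): reflection off a higher-index medium gives a half-wave phase shift.
Ray reflecting at the bottom interface goes from n = 1.35 toward n = 1.0: no phase shift.
The two reflections differ by half a wavelength.
So the condition for constructive reflection is 2 n t cos θ_r = (m + ½) λ.
Snell's law: 1.0 sin 44.0° = 1.35 sin θ_r → sin θ_r = 0.515, cos θ_r = 0.857.
Minimum at m = 0: t = λ / (4 n cos θ_r) = 755 / (4 × 1.35 × 0.857) = 163 nm.

0.163 μm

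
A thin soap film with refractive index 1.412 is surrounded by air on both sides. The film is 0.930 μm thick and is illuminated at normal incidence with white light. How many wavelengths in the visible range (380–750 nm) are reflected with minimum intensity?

At the upper boundary (n = 1.0 to n = 1.412) the reflected ray undergoes a half-wave phase shift.
At the lower boundary (n = 1.412 to n = 1.0) the reflected ray undergoes no phase shift.
Net: one phase inversion between the two reflected rays.
So the condition for destructive reflection is 2 n t = m λ.
λ = 2 n t / m = 2626 / m nm.
m=3: 875 nm (IR); m=4: 657 nm (visible); m=5: 525 nm (visible); m=6: 438 nm (visible); m=7: 375 nm (UV).

3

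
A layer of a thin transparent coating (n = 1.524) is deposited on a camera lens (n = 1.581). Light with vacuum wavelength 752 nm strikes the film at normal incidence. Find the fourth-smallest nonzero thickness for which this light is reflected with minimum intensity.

At the upper boundary (n = 1.0 to n = 1.524) the reflected ray undergoes a half-wave phase shift.
At the lower boundary (n = 1.524 to n = 1.581) the reflected ray undergoes a half-wave phase shift.
Net: no relative phase inversion (both shifts match).
For dark reflection here: 2 n t = (m + ½) λ.
The fourth-smallest nonzero thickness corresponds to m = 3: t = (m + ½) λ / (2 n) = 3.50 × 752 / (2 × 1.524) = 864 nm.

864 nm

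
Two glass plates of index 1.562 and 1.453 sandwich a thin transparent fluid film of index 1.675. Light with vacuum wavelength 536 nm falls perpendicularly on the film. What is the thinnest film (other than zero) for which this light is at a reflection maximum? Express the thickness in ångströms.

Top surface (1.562 → 1.675): reflection off a higher-index medium gives a half-wave phase shift.
Bottom surface (1.675 → 1.453): reflection off a lower-index medium gives no phase shift.
The two reflections differ by half a wavelength.
With one net inversion, constructive interference in reflection requires 2 n t = (m + ½) λ.
Minimum at m = 0: t = λ / (4 n) = 536 / (4 × 1.675) = 80.0 nm.

800 Å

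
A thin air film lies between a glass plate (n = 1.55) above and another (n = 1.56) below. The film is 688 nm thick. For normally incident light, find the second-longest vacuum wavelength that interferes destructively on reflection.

At the upper boundary (n = 1.55 to n = 1.0) the reflected ray undergoes no phase shift.
Bottom surface (1.0 → 1.56): reflection off a higher-index medium gives a half-wave phase shift.
Exactly one π shift → a net half-wave offset.
So the condition for destructive reflection is 2 n t = m λ.
λ = 2 n t / m. The second-longest wavelength is m = 2: λ = 2 × 1.0 × 688 / 2.00 = 688 nm.

688 nm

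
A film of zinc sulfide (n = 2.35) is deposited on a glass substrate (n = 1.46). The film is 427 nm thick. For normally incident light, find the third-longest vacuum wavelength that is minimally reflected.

669 nm

Top surface (1.0 → 2.35): reflection off a higher-index medium gives a half-wave phase shift.
At the lower boundary (n = 2.35 to n = 1.46) the reflected ray undergoes no phase shift.
Net: one phase inversion between the two reflected rays.
So the condition for destructive reflection is 2 n t = m λ.
λ = 2 n t / m. The third-longest wavelength is m = 3: λ = 2 × 2.35 × 427 / 3.00 = 669 nm.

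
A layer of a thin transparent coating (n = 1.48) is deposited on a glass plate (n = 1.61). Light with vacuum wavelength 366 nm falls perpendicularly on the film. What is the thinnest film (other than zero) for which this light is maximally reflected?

124 nm

At the upper boundary (n = 1.0 to n = 1.48) the reflected ray undergoes a half-wave phase shift.
Ray reflecting at the bottom interface goes from n = 1.48 toward n = 1.61: a half-wave phase shift.
Zero or two π shifts → no net half-wave offset.
For maximum reflection here: 2 n t = m λ.
Minimum nonzero at m = 1: t = λ / (2 n) = 366 / (2 × 1.48) = 124 nm.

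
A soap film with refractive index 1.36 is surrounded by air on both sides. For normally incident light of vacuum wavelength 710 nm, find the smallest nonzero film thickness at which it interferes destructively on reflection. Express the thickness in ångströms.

2610 Å

Ray reflecting at the top interface goes from n = 1.0 toward n = 1.36: a half-wave phase shift.
Bottom surface (1.36 → 1.0): reflection off a lower-index medium gives no phase shift.
Net: one phase inversion between the two reflected rays.
So the condition for destructive reflection is 2 n t = m λ.
Minimum nonzero at m = 1: t = λ / (2 n) = 710 / (2 × 1.36) = 261 nm.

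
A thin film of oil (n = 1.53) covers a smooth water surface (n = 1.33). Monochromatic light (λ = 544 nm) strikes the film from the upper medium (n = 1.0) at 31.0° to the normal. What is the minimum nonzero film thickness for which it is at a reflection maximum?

94.4 nm

Ray reflecting at the top interface goes from n = 1.0 toward n = 1.53: a half-wave phase shift.
Ray reflecting at the bottom interface goes from n = 1.53 toward n = 1.33: no phase shift.
The two reflections differ by half a wavelength.
With one net inversion, constructive interference in reflection requires 2 n t cos θ_r = (m + ½) λ.
Snell's law: 1.0 sin 31.0° = 1.53 sin θ_r → sin θ_r = 0.337, cos θ_r = 0.942.
Minimum at m = 0: t = λ / (4 n cos θ_r) = 544 / (4 × 1.53 × 0.942) = 94.4 nm.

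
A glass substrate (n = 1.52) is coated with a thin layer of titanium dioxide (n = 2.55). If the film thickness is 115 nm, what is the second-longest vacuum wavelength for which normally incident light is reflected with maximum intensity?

391 nm

Top surface (1.0 → 2.55): reflection off a higher-index medium gives a half-wave phase shift.
At the lower boundary (n = 2.55 to n = 1.52) the reflected ray undergoes no phase shift.
Net: one phase inversion between the two reflected rays.
So the condition for constructive reflection is 2 n t = (m + ½) λ.
λ = 2 n t / (m + ½). The second-longest wavelength is m = 1: λ = 2 × 2.55 × 115 / 1.50 = 391 nm.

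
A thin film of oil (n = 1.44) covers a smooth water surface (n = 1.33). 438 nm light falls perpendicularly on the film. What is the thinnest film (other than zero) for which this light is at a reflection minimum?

At the upper boundary (n = 1.0 to n = 1.44) the reflected ray undergoes a half-wave phase shift.
Bottom surface (1.44 → 1.33): reflection off a lower-index medium gives no phase shift.
Net: one phase inversion between the two reflected rays.
With one net inversion, destructive interference in reflection requires 2 n t = m λ.
Minimum nonzero at m = 1: t = λ / (2 n) = 438 / (2 × 1.44) = 152 nm.

152 nm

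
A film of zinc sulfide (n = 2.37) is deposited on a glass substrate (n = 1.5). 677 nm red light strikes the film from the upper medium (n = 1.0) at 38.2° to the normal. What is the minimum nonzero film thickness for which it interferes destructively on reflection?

Ray reflecting at the top interface goes from n = 1.0 toward n = 2.37: a half-wave phase shift.
At the lower boundary (n = 2.37 to n = 1.5) the reflected ray undergoes no phase shift.
The two reflections differ by half a wavelength.
For dark reflection here: 2 n t cos θ_r = m λ.
Snell's law: 1.0 sin 38.2° = 2.37 sin θ_r → sin θ_r = 0.261, cos θ_r = 0.965.
Minimum nonzero at m = 1: t = λ / (2 n cos θ_r) = 677 / (2 × 2.37 × 0.965) = 148 nm.

148 nm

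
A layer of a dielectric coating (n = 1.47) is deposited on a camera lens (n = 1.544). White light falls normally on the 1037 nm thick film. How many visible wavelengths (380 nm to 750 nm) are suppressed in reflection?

4

Top surface (1.0 → 1.47): reflection off a higher-index medium gives a half-wave phase shift.
At the lower boundary (n = 1.47 to n = 1.544) the reflected ray undergoes a half-wave phase shift.
Net: no relative phase inversion (both shifts match).
So the condition for destructive reflection is 2 n t = (m + ½) λ.
λ = 2 n t / (m + ½) = 3049 / (m + ½) nm.
m=3: 871 nm (IR); m=4: 678 nm (visible); m=5: 554 nm (visible); m=6: 469 nm (visible); m=7: 407 nm (visible); m=8: 359 nm (UV).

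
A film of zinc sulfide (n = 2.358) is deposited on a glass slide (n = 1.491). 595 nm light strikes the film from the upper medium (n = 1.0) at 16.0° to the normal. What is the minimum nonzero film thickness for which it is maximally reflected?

At the upper boundary (n = 1.0 to n = 2.358) the reflected ray undergoes a half-wave phase shift.
Bottom surface (2.358 → 1.491): reflection off a lower-index medium gives no phase shift.
Exactly one π shift → a net half-wave offset.
So the condition for constructive reflection is 2 n t cos θ_r = (m + ½) λ.
Snell's law: 1.0 sin 16.0° = 2.358 sin θ_r → sin θ_r = 0.117, cos θ_r = 0.993.
Minimum at m = 0: t = λ / (4 n cos θ_r) = 595 / (4 × 2.358 × 0.993) = 63.5 nm.

63.5 nm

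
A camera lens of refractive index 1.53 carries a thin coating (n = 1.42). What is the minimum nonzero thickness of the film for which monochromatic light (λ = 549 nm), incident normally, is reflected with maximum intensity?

At the upper boundary (n = 1.0 to n = 1.42) the reflected ray undergoes a half-wave phase shift.
At the lower boundary (n = 1.42 to n = 1.53) the reflected ray undergoes a half-wave phase shift.
The two reflections carry the same phase change, so no net offset.
For bright reflection here: 2 n t = m λ.
Minimum nonzero at m = 1: t = λ / (2 n) = 549 / (2 × 1.42) = 193 nm.

193 nm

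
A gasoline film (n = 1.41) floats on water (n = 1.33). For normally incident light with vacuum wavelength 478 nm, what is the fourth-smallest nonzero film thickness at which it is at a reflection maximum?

Ray reflecting at the top interface goes from n = 1.0 toward n = 1.41: a half-wave phase shift.
At the lower boundary (n = 1.41 to n = 1.33) the reflected ray undergoes no phase shift.
Exactly one π shift → a net half-wave offset.
With one net inversion, constructive interference in reflection requires 2 n t = (m + ½) λ.
The fourth-smallest nonzero thickness corresponds to m = 3: t = (m + ½) λ / (2 n) = 3.50 × 478 / (2 × 1.41) = 593 nm.

593 nm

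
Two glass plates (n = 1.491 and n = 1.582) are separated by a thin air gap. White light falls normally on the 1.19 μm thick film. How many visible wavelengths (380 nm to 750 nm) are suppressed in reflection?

Ray reflecting at the top interface goes from n = 1.491 toward n = 1.0: no phase shift.
Bottom surface (1.0 → 1.582): reflection off a higher-index medium gives a half-wave phase shift.
The two reflections differ by half a wavelength.
So the condition for destructive reflection is 2 n t = m λ.
λ = 2 n t / m = 2380 / m nm.
m=3: 793 nm (IR); m=4: 595 nm (visible); m=5: 476 nm (visible); m=6: 397 nm (visible); m=7: 340 nm (UV).

3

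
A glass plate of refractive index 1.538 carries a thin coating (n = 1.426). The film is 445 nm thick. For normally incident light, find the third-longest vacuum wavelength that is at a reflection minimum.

508 nm

Ray reflecting at the top interface goes from n = 1.0 toward n = 1.426: a half-wave phase shift.
Ray reflecting at the bottom interface goes from n = 1.426 toward n = 1.538: a half-wave phase shift.
Net: no relative phase inversion (both shifts match).
So the condition for destructive reflection is 2 n t = (m + ½) λ.
λ = 2 n t / (m + ½). The third-longest wavelength is m = 2: λ = 2 × 1.426 × 445 / 2.50 = 508 nm.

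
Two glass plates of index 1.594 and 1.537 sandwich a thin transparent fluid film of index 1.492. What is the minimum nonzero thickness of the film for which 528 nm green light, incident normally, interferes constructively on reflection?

Top surface (1.594 → 1.492): reflection off a lower-index medium gives no phase shift.
Bottom surface (1.492 → 1.537): reflection off a higher-index medium gives a half-wave phase shift.
The two reflections differ by half a wavelength.
With one net inversion, constructive interference in reflection requires 2 n t = (m + ½) λ.
Minimum at m = 0: t = λ / (4 n) = 528 / (4 × 1.492) = 88.5 nm.

88.5 nm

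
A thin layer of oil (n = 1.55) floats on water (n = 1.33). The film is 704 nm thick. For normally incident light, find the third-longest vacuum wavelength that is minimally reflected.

At the upper boundary (n = 1.0 to n = 1.55) the reflected ray undergoes a half-wave phase shift.
Ray reflecting at the bottom interface goes from n = 1.55 toward n = 1.33: no phase shift.
The two reflections differ by half a wavelength.
With one net inversion, destructive interference in reflection requires 2 n t = m λ.
λ = 2 n t / m. The third-longest wavelength is m = 3: λ = 2 × 1.55 × 704 / 3.00 = 727 nm.

727 nm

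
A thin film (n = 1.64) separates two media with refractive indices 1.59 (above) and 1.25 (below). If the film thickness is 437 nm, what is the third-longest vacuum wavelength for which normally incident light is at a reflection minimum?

478 nm

Top surface (1.59 → 1.64): reflection off a higher-index medium gives a half-wave phase shift.
At the lower boundary (n = 1.64 to n = 1.25) the reflected ray undergoes no phase shift.
Exactly one π shift → a net half-wave offset.
For weak reflection here: 2 n t = m λ.
λ = 2 n t / m. The third-longest wavelength is m = 3: λ = 2 × 1.64 × 437 / 3.00 = 478 nm.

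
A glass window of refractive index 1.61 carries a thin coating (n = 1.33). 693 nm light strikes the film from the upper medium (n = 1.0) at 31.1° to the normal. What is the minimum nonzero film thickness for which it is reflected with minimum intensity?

141 nm

At the upper boundary (n = 1.0 to n = 1.33) the reflected ray undergoes a half-wave phase shift.
At the lower boundary (n = 1.33 to n = 1.61) the reflected ray undergoes a half-wave phase shift.
Zero or two π shifts → no net half-wave offset.
For weak reflection here: 2 n t cos θ_r = (m + ½) λ.
Snell's law: 1.0 sin 31.1° = 1.33 sin θ_r → sin θ_r = 0.388, cos θ_r = 0.922.
Minimum at m = 0: t = λ / (4 n cos θ_r) = 693 / (4 × 1.33 × 0.922) = 141 nm.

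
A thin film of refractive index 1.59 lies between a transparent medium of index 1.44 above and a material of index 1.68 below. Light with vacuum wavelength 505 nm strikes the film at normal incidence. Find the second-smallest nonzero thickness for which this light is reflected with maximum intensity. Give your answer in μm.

Ray reflecting at the top interface goes from n = 1.44 toward n = 1.59: a half-wave phase shift.
At the lower boundary (n = 1.59 to n = 1.68) the reflected ray undergoes a half-wave phase shift.
Zero or two π shifts → no net half-wave offset.
With no net inversion, constructive interference in reflection requires 2 n t = m λ.
The second-smallest nonzero thickness corresponds to m = 2: t = m λ / (2 n) = 2.00 × 505 / (2 × 1.59) = 318 nm.

0.318 μm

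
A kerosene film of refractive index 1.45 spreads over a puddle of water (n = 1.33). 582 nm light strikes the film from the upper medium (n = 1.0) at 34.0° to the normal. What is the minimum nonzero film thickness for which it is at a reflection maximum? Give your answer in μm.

At the upper boundary (n = 1.0 to n = 1.45) the reflected ray undergoes a half-wave phase shift.
At the lower boundary (n = 1.45 to n = 1.33) the reflected ray undergoes no phase shift.
Exactly one π shift → a net half-wave offset.
For strong reflection here: 2 n t cos θ_r = (m + ½) λ.
Snell's law: 1.0 sin 34.0° = 1.45 sin θ_r → sin θ_r = 0.386, cos θ_r = 0.923.
Minimum at m = 0: t = λ / (4 n cos θ_r) = 582 / (4 × 1.45 × 0.923) = 109 nm.

0.109 μm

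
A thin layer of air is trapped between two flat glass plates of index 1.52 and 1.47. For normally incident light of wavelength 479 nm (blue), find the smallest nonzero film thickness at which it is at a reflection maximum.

Ray reflecting at the top interface goes from n = 1.52 toward n = 1.0: no phase shift.
At the lower boundary (n = 1.0 to n = 1.47) the reflected ray undergoes a half-wave phase shift.
Net: one phase inversion between the two reflected rays.
With one net inversion, constructive interference in reflection requires 2 n t = (m + ½) λ.
Minimum at m = 0: t = λ / (4 n) = 479 / (4 × 1.0) = 120 nm.

120 nm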